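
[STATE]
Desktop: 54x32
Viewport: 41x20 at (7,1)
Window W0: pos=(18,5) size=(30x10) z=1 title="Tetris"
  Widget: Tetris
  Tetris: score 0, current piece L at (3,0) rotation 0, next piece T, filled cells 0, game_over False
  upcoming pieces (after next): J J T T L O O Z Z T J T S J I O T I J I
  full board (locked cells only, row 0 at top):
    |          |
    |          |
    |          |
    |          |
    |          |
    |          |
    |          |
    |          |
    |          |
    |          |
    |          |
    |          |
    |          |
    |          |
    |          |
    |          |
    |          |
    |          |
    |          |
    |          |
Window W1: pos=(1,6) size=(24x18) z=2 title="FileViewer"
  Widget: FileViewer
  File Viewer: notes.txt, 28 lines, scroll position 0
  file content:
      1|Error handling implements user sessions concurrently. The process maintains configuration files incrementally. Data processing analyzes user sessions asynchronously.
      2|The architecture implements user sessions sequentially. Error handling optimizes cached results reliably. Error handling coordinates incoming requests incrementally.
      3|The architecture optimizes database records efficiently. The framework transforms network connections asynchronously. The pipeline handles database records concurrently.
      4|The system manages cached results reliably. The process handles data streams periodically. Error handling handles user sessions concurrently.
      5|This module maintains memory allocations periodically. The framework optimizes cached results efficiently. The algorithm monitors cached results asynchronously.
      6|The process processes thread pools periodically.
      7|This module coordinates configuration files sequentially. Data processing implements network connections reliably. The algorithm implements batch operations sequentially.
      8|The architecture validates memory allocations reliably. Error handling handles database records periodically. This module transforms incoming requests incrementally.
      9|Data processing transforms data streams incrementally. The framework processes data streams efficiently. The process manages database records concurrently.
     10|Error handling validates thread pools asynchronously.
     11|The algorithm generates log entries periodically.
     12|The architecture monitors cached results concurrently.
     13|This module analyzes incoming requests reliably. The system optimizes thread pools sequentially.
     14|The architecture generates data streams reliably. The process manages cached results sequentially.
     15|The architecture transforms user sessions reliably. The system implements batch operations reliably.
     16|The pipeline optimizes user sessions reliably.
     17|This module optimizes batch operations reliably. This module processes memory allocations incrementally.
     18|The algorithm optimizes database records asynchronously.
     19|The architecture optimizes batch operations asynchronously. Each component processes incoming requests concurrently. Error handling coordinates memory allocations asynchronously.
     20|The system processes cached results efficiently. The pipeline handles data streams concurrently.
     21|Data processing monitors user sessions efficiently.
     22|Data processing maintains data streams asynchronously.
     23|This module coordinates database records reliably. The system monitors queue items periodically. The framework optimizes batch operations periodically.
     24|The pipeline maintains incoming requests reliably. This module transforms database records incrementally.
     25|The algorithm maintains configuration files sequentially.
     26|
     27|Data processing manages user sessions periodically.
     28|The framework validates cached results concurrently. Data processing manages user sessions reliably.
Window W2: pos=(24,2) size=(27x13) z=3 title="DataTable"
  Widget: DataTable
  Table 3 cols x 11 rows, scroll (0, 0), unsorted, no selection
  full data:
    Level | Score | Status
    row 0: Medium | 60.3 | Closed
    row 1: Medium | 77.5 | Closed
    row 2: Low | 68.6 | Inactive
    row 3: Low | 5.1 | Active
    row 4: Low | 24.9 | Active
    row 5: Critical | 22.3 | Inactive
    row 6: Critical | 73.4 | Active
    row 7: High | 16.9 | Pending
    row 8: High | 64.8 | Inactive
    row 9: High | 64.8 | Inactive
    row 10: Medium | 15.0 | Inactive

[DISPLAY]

                                         
                 ┏━━━━━━━━━━━━━━━━━━━━━━━
                 ┃ DataTable             
                 ┠───────────────────────
           ┏━━━━━┃Level   │Score│Status  
━━━━━━━━━━━━━━━━━┃────────┼─────┼────────
Viewer           ┃Medium  │60.3 │Closed  
─────────────────┃Medium  │77.5 │Closed  
 handling implem▲┃Low     │68.6 │Inactive
rchitecture impl█┃Low     │5.1  │Active  
rchitecture opti░┃Low     │24.9 │Active  
ystem manages ca░┃Critical│22.3 │Inactive
module maintains░┃Critical│73.4 │Active  
rocess processes░┗━━━━━━━━━━━━━━━━━━━━━━━
module coordinat░┃                       
rchitecture vali░┃                       
processing trans░┃                       
 handling valida░┃                       
lgorithm generat░┃                       
rchitecture moni░┃                       


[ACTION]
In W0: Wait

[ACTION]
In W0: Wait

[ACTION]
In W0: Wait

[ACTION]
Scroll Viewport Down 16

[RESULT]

ystem manages ca░┃Critical│22.3 │Inactive
module maintains░┃Critical│73.4 │Active  
rocess processes░┗━━━━━━━━━━━━━━━━━━━━━━━
module coordinat░┃                       
rchitecture vali░┃                       
processing trans░┃                       
 handling valida░┃                       
lgorithm generat░┃                       
rchitecture moni░┃                       
module analyzes ░┃                       
rchitecture gene▼┃                       
━━━━━━━━━━━━━━━━━┛                       
                                         
                                         
                                         
                                         
                                         
                                         
                                         
                                         


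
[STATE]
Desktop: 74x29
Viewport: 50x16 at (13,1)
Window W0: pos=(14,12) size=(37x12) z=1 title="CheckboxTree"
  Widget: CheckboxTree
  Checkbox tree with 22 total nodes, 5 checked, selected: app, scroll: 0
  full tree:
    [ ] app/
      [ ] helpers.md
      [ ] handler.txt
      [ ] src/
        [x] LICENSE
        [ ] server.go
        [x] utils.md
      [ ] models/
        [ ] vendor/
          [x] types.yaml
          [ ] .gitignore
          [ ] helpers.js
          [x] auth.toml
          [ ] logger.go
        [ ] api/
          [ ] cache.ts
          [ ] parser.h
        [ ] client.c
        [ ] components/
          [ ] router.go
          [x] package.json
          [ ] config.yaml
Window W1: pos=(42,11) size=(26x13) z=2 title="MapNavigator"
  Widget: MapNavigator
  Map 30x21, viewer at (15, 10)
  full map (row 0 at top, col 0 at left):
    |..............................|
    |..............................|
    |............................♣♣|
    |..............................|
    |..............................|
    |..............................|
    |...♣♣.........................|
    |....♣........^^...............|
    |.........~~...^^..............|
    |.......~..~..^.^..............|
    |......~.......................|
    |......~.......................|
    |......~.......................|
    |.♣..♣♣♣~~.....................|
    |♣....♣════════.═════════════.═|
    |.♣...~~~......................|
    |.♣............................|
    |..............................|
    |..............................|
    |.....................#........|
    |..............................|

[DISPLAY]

                                                  
                                                  
                                                  
                                                  
                                                  
                                                  
                                                  
                                                  
                                                  
                                                  
                             ┏━━━━━━━━━━━━━━━━━━━━
 ┏━━━━━━━━━━━━━━━━━━━━━━━━━━━┃ MapNavigator       
 ┃ CheckboxTree              ┠────────────────────
 ┠───────────────────────────┃♣♣..................
 ┃>[-] app/                  ┃.♣........^^........
 ┃   [ ] helpers.md          ┃......~~...^^.......


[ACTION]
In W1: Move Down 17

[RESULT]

                                                  
                                                  
                                                  
                                                  
                                                  
                                                  
                                                  
                                                  
                                                  
                                                  
                             ┏━━━━━━━━━━━━━━━━━━━━
 ┏━━━━━━━━━━━━━━━━━━━━━━━━━━━┃ MapNavigator       
 ┃ CheckboxTree              ┠────────────────────
 ┠───────────────────────────┃....................
 ┃>[-] app/                  ┃....................
 ┃   [ ] helpers.md          ┃....................


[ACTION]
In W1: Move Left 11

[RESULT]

                                                  
                                                  
                                                  
                                                  
                                                  
                                                  
                                                  
                                                  
                                                  
                                                  
                             ┏━━━━━━━━━━━━━━━━━━━━
 ┏━━━━━━━━━━━━━━━━━━━━━━━━━━━┃ MapNavigator       
 ┃ CheckboxTree              ┠────────────────────
 ┠───────────────────────────┃        .♣..........
 ┃>[-] app/                  ┃        ............
 ┃   [ ] helpers.md          ┃        ............


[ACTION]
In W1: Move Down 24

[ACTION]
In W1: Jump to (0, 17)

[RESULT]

                                                  
                                                  
                                                  
                                                  
                                                  
                                                  
                                                  
                                                  
                                                  
                                                  
                             ┏━━━━━━━━━━━━━━━━━━━━
 ┏━━━━━━━━━━━━━━━━━━━━━━━━━━━┃ MapNavigator       
 ┃ CheckboxTree              ┠────────────────────
 ┠───────────────────────────┃            .♣..♣♣♣~
 ┃>[-] app/                  ┃            ♣....♣══
 ┃   [ ] helpers.md          ┃            .♣...~~~


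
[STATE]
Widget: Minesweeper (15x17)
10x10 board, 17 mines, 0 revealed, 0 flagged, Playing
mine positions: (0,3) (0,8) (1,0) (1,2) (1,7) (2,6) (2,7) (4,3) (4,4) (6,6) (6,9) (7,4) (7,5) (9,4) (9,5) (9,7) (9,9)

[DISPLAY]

■■■■■■■■■■     
■■■■■■■■■■     
■■■■■■■■■■     
■■■■■■■■■■     
■■■■■■■■■■     
■■■■■■■■■■     
■■■■■■■■■■     
■■■■■■■■■■     
■■■■■■■■■■     
■■■■■■■■■■     
               
               
               
               
               
               
               


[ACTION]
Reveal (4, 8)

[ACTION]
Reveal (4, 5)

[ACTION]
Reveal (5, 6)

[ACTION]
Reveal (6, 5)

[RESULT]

■■■■■■■■■■     
■■■■■■■■31     
■■■■■■■■2      
■■■■■2221      
■■■■■1         
■■■■■21111     
■■■■■3■■■■     
■■■■■■■■■■     
■■■■■■■■■■     
■■■■■■■■■■     
               
               
               
               
               
               
               


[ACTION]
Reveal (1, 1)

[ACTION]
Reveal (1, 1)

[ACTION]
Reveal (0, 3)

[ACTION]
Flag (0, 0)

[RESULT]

■■■✹■■■■✹■     
✹2✹■■■■✹31     
■■■■■■✹✹2      
■■■■■2221      
■■■✹✹1         
■■■■■21111     
■■■■■3✹■■✹     
■■■■✹✹■■■■     
■■■■■■■■■■     
■■■■✹✹■✹■✹     
               
               
               
               
               
               
               


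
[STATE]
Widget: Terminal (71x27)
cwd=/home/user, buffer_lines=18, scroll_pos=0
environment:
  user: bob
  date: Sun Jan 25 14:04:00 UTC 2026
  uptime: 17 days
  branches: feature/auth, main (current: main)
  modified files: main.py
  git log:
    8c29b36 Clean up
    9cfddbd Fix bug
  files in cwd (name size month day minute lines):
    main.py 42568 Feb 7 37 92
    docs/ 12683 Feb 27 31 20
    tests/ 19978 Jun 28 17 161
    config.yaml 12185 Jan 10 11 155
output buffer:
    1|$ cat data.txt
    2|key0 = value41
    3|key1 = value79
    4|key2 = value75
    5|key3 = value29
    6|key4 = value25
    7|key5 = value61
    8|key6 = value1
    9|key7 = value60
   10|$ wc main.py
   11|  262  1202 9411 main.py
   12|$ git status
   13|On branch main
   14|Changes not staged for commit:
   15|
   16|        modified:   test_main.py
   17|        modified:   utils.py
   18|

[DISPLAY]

$ cat data.txt                                                         
key0 = value41                                                         
key1 = value79                                                         
key2 = value75                                                         
key3 = value29                                                         
key4 = value25                                                         
key5 = value61                                                         
key6 = value1                                                          
key7 = value60                                                         
$ wc main.py                                                           
  262  1202 9411 main.py                                               
$ git status                                                           
On branch main                                                         
Changes not staged for commit:                                         
                                                                       
        modified:   test_main.py                                       
        modified:   utils.py                                           
                                                                       
$ █                                                                    
                                                                       
                                                                       
                                                                       
                                                                       
                                                                       
                                                                       
                                                                       
                                                                       


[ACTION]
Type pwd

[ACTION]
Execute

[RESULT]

$ cat data.txt                                                         
key0 = value41                                                         
key1 = value79                                                         
key2 = value75                                                         
key3 = value29                                                         
key4 = value25                                                         
key5 = value61                                                         
key6 = value1                                                          
key7 = value60                                                         
$ wc main.py                                                           
  262  1202 9411 main.py                                               
$ git status                                                           
On branch main                                                         
Changes not staged for commit:                                         
                                                                       
        modified:   test_main.py                                       
        modified:   utils.py                                           
                                                                       
$ pwd                                                                  
/home/user                                                             
$ █                                                                    
                                                                       
                                                                       
                                                                       
                                                                       
                                                                       
                                                                       


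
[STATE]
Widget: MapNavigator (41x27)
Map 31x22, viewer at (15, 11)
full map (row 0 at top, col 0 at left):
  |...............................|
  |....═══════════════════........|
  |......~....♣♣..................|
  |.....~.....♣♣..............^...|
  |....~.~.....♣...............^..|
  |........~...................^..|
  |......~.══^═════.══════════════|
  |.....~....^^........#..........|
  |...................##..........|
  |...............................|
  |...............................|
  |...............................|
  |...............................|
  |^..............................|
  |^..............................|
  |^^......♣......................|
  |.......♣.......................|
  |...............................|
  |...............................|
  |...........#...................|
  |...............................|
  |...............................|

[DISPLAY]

                                         
                                         
     ...............................     
     ....═══════════════════........     
     ......~....♣♣..................     
     .....~.....♣♣..............^...     
     ....~.~.....♣...............^..     
     ........~...................^..     
     ......~.══^═════.══════════════     
     .....~....^^........#..........     
     ...................##..........     
     ...............................     
     ...............................     
     ...............@...............     
     ...............................     
     ^..............................     
     ^..............................     
     ^^......♣......................     
     .......♣.......................     
     ...............................     
     ...............................     
     ...........#...................     
     ...............................     
     ...............................     
                                         
                                         
                                         


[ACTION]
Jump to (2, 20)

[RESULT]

                  .....~....^^........#..
                  ...................##..
                  .......................
                  .......................
                  .......................
                  .......................
                  ^......................
                  ^......................
                  ^^......♣..............
                  .......♣...............
                  .......................
                  .......................
                  ...........#...........
                  ..@....................
                  .......................
                                         
                                         
                                         
                                         
                                         
                                         
                                         
                                         
                                         
                                         
                                         
                                         


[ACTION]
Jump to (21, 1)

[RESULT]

                                         
                                         
                                         
                                         
                                         
                                         
                                         
                                         
                                         
                                         
                                         
                                         
..............................           
...═════════════════@═........           
.....~....♣♣..................           
....~.....♣♣..............^...           
...~.~.....♣...............^..           
.......~...................^..           
.....~.══^═════.══════════════           
....~....^^........#..........           
..................##..........           
..............................           
..............................           
..............................           
..............................           
..............................           
..............................           


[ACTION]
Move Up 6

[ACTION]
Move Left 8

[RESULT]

                                         
                                         
                                         
                                         
                                         
                                         
                                         
                                         
                                         
                                         
                                         
                                         
                                         
       .............@.................   
       ....═══════════════════........   
       ......~....♣♣..................   
       .....~.....♣♣..............^...   
       ....~.~.....♣...............^..   
       ........~...................^..   
       ......~.══^═════.══════════════   
       .....~....^^........#..........   
       ...................##..........   
       ...............................   
       ...............................   
       ...............................   
       ...............................   
       ^..............................   


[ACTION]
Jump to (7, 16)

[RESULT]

             .....~.....♣♣..............^
             ....~.~.....♣...............
             ........~...................
             ......~.══^═════.═══════════
             .....~....^^........#.......
             ...................##.......
             ............................
             ............................
             ............................
             ............................
             ^...........................
             ^...........................
             ^^......♣...................
             .......@....................
             ............................
             ............................
             ...........#................
             ............................
             ............................
                                         
                                         
                                         
                                         
                                         
                                         
                                         
                                         


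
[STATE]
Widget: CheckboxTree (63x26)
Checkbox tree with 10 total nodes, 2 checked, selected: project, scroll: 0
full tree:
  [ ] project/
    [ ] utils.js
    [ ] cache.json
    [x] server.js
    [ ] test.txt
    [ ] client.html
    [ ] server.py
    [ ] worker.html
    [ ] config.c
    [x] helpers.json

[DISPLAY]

>[-] project/                                                  
   [ ] utils.js                                                
   [ ] cache.json                                              
   [x] server.js                                               
   [ ] test.txt                                                
   [ ] client.html                                             
   [ ] server.py                                               
   [ ] worker.html                                             
   [ ] config.c                                                
   [x] helpers.json                                            
                                                               
                                                               
                                                               
                                                               
                                                               
                                                               
                                                               
                                                               
                                                               
                                                               
                                                               
                                                               
                                                               
                                                               
                                                               
                                                               


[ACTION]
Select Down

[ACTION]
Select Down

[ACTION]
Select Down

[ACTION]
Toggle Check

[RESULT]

 [-] project/                                                  
   [ ] utils.js                                                
   [ ] cache.json                                              
>  [ ] server.js                                               
   [ ] test.txt                                                
   [ ] client.html                                             
   [ ] server.py                                               
   [ ] worker.html                                             
   [ ] config.c                                                
   [x] helpers.json                                            
                                                               
                                                               
                                                               
                                                               
                                                               
                                                               
                                                               
                                                               
                                                               
                                                               
                                                               
                                                               
                                                               
                                                               
                                                               
                                                               


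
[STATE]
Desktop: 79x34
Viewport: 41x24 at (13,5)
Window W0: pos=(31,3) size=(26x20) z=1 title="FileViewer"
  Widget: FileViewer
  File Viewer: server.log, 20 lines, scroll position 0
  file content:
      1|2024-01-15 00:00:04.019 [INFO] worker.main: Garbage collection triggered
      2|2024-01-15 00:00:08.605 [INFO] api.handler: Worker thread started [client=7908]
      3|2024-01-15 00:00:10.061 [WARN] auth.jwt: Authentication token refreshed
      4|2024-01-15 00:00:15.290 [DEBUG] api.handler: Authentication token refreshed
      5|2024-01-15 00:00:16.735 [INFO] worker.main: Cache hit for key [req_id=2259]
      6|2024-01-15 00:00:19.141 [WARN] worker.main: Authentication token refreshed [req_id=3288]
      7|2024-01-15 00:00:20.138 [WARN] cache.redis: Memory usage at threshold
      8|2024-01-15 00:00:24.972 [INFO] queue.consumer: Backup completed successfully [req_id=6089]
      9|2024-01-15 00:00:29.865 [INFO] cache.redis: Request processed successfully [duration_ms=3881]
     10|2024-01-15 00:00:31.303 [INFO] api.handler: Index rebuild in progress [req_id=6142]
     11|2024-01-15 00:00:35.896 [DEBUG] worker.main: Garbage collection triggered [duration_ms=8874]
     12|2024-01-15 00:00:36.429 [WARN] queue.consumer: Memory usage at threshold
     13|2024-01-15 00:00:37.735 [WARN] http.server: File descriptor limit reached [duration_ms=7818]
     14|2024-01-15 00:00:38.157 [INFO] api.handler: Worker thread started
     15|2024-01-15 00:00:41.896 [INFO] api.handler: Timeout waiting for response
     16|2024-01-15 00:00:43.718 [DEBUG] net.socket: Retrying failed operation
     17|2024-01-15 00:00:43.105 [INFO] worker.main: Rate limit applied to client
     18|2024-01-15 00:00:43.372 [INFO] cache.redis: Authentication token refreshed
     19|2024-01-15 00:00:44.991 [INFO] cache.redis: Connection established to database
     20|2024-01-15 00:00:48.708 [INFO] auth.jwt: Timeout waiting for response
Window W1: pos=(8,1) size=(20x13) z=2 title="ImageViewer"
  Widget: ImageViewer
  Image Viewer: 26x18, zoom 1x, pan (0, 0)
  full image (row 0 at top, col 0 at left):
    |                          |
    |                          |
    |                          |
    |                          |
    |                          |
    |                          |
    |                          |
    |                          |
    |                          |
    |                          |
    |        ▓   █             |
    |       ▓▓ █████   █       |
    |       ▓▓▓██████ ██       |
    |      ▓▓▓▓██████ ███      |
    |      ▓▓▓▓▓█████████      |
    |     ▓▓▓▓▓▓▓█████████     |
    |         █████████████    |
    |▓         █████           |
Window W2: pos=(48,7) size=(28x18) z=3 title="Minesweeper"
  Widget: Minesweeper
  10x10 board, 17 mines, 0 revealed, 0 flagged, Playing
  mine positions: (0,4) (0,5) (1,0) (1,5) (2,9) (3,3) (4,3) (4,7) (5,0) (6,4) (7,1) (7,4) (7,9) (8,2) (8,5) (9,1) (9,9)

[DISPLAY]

              ┃   ┠──────────────────────
              ┃   ┃2024-01-15 00:00:04.01
              ┃   ┃2024-01-15 00:00┏━━━━━
              ┃   ┃2024-01-15 00:00┃ Mine
              ┃   ┃2024-01-15 00:00┠─────
              ┃   ┃2024-01-15 00:00┃■■■■■
              ┃   ┃2024-01-15 00:00┃■■■■■
              ┃   ┃2024-01-15 00:00┃■■■■■
━━━━━━━━━━━━━━┛   ┃2024-01-15 00:00┃■■■■■
                  ┃2024-01-15 00:00┃■■■■■
                  ┃2024-01-15 00:00┃■■■■■
                  ┃2024-01-15 00:00┃■■■■■
                  ┃2024-01-15 00:00┃■■■■■
                  ┃2024-01-15 00:00┃■■■■■
                  ┃2024-01-15 00:00┃■■■■■
                  ┃2024-01-15 00:00┃     
                  ┃2024-01-15 00:00┃     
                  ┗━━━━━━━━━━━━━━━━┃     
                                   ┃     
                                   ┗━━━━━
                                         
                                         
                                         
                                         


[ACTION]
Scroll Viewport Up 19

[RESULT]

                                         
━━━━━━━━━━━━━━┓                          
geViewer      ┃                          
──────────────┨   ┏━━━━━━━━━━━━━━━━━━━━━━
              ┃   ┃ FileViewer           
              ┃   ┠──────────────────────
              ┃   ┃2024-01-15 00:00:04.01
              ┃   ┃2024-01-15 00:00┏━━━━━
              ┃   ┃2024-01-15 00:00┃ Mine
              ┃   ┃2024-01-15 00:00┠─────
              ┃   ┃2024-01-15 00:00┃■■■■■
              ┃   ┃2024-01-15 00:00┃■■■■■
              ┃   ┃2024-01-15 00:00┃■■■■■
━━━━━━━━━━━━━━┛   ┃2024-01-15 00:00┃■■■■■
                  ┃2024-01-15 00:00┃■■■■■
                  ┃2024-01-15 00:00┃■■■■■
                  ┃2024-01-15 00:00┃■■■■■
                  ┃2024-01-15 00:00┃■■■■■
                  ┃2024-01-15 00:00┃■■■■■
                  ┃2024-01-15 00:00┃■■■■■
                  ┃2024-01-15 00:00┃     
                  ┃2024-01-15 00:00┃     
                  ┗━━━━━━━━━━━━━━━━┃     
                                   ┃     


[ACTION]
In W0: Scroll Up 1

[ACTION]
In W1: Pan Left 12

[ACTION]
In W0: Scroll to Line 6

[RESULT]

                                         
━━━━━━━━━━━━━━┓                          
geViewer      ┃                          
──────────────┨   ┏━━━━━━━━━━━━━━━━━━━━━━
              ┃   ┃ FileViewer           
              ┃   ┠──────────────────────
              ┃   ┃2024-01-15 00:00:16.73
              ┃   ┃2024-01-15 00:00┏━━━━━
              ┃   ┃2024-01-15 00:00┃ Mine
              ┃   ┃2024-01-15 00:00┠─────
              ┃   ┃2024-01-15 00:00┃■■■■■
              ┃   ┃2024-01-15 00:00┃■■■■■
              ┃   ┃2024-01-15 00:00┃■■■■■
━━━━━━━━━━━━━━┛   ┃2024-01-15 00:00┃■■■■■
                  ┃2024-01-15 00:00┃■■■■■
                  ┃2024-01-15 00:00┃■■■■■
                  ┃2024-01-15 00:00┃■■■■■
                  ┃2024-01-15 00:00┃■■■■■
                  ┃2024-01-15 00:00┃■■■■■
                  ┃2024-01-15 00:00┃■■■■■
                  ┃2024-01-15 00:00┃     
                  ┃2024-01-15 00:00┃     
                  ┗━━━━━━━━━━━━━━━━┃     
                                   ┃     


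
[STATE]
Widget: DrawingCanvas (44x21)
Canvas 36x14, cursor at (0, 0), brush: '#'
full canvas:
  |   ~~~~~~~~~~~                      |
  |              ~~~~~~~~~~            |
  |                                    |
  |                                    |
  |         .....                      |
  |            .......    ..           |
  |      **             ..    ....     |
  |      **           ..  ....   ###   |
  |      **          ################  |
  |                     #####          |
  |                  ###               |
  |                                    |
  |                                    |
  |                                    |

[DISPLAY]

+  ~~~~~~~~~~~                              
              ~~~~~~~~~~                    
                                            
                                            
         .....                              
            .......    ..                   
      **             ..    ....             
      **           ..  ....   ###           
      **          ################          
                     #####                  
                  ###                       
                                            
                                            
                                            
                                            
                                            
                                            
                                            
                                            
                                            
                                            


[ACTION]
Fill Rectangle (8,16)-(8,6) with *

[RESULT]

+  ~~~~~~~~~~~                              
              ~~~~~~~~~~                    
                                            
                                            
         .....                              
            .......    ..                   
      **             ..    ....             
      **           ..  ....   ###           
      *********** ################          
                     #####                  
                  ###                       
                                            
                                            
                                            
                                            
                                            
                                            
                                            
                                            
                                            
                                            


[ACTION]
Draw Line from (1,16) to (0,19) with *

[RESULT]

+  ~~~~~~~~~~~    **                        
              ~~**~~~~~~                    
                                            
                                            
         .....                              
            .......    ..                   
      **             ..    ....             
      **           ..  ....   ###           
      *********** ################          
                     #####                  
                  ###                       
                                            
                                            
                                            
                                            
                                            
                                            
                                            
                                            
                                            
                                            


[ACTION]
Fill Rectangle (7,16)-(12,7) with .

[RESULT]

+  ~~~~~~~~~~~    **                        
              ~~**~~~~~~                    
                                            
                                            
         .....                              
            .......    ..                   
      **             ..    ....             
      *..........  ..  ....   ###           
      *.......... ################          
       ..........    #####                  
       .......... ###                       
       ..........                           
       ..........                           
                                            
                                            
                                            
                                            
                                            
                                            
                                            
                                            
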